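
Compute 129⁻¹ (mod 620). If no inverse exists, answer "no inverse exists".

149

Run Euclid on (620, 129):
620 = 4*129 + 104
129 = 1*104 + 25
104 = 4*25 + 4
25 = 6*4 + 1
4 = 4*1 + 0
Since gcd(129, 620) = 1, back-substitute to write 1 as a combination:
1 = 25 − 6·4
1 = −6·104 + 25·25
1 = 25·129 − 31·104
1 = −31·620 + 149·129
So 129·149 ≡ 1 (mod 620).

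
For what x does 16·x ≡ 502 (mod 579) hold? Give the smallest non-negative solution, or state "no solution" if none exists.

538

First find gcd(16, 579):
579 = 36*16 + 3
16 = 5*3 + 1
3 = 3*1 + 0
gcd = 1, so a unique solution mod 579 exists.
Back-substitute for the Bézout coefficients:
1 = 16 − 5·3
1 = −5·579 + 181·16
So 16·(181) ≡ 1 (mod 579), giving 16⁻¹ ≡ 181.
x ≡ 16⁻¹·502 ≡ 181·502 ≡ 538 (mod 579).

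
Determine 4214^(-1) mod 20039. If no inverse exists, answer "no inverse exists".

2449

gcd(20039, 4214) by repeated division:
20039 = 4×4214 + 3183
4214 = 1×3183 + 1031
3183 = 3×1031 + 90
1031 = 11×90 + 41
90 = 2×41 + 8
41 = 5×8 + 1
8 = 8×1 + 0
The gcd is 1. Working backward:
1 = 41 − 5·8
1 = −5·90 + 11·41
1 = 11·1031 − 126·90
1 = −126·3183 + 389·1031
1 = 389·4214 − 515·3183
1 = −515·20039 + 2449·4214
So 4214·2449 ≡ 1 (mod 20039).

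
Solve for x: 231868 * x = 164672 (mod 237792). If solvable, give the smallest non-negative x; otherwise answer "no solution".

First find gcd(231868, 237792):
237792 = 1·231868 + 5924
231868 = 39·5924 + 832
5924 = 7·832 + 100
832 = 8·100 + 32
100 = 3·32 + 4
32 = 8·4 + 0
gcd = 4 and 4 | 164672, so solutions exist. Divide through by 4: 57967x ≡ 41168 (mod 59448).
Now find 57967⁻¹ mod 59448:
59448 = 1×57967 + 1481
57967 = 39×1481 + 208
1481 = 7×208 + 25
208 = 8×25 + 8
25 = 3×8 + 1
8 = 8×1 + 0
Back-substitute:
1 = 25 − 3·8
1 = −3·208 + 25·25
1 = 25·1481 − 178·208
1 = −178·57967 + 6967·1481
1 = 6967·59448 − 7145·57967
So 57967·(-7145) ≡ 1 (mod 59448), i.e. 57967⁻¹ ≡ 52303.
Then x ≡ 52303·41168 ≡ 3344 (mod 59448); the smallest non-negative solution is x = 3344.

3344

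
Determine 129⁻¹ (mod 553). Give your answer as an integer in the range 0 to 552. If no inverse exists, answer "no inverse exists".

523

gcd(553, 129) by repeated division:
553 = 4×129 + 37
129 = 3×37 + 18
37 = 2×18 + 1
18 = 18×1 + 0
Since gcd(129, 553) = 1, back-substitute to write 1 as a combination:
1 = 37 − 2·18
1 = −2·129 + 7·37
1 = 7·553 − 30·129
So 129·(-30) ≡ 1 (mod 553), and -30 ≡ 523 (mod 553).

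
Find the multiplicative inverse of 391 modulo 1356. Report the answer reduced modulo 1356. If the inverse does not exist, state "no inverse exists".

163

Apply the Euclidean algorithm to 1356 and 391:
1356 = 3×391 + 183
391 = 2×183 + 25
183 = 7×25 + 8
25 = 3×8 + 1
8 = 8×1 + 0
gcd = 1, so the inverse exists. Back-substitute:
1 = 25 − 3·8
1 = −3·183 + 22·25
1 = 22·391 − 47·183
1 = −47·1356 + 163·391
So 391·163 ≡ 1 (mod 1356).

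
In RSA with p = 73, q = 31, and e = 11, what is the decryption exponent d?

φ(n) = (p−1)(q−1) = 72·30 = 2160.
Need d with 11·d ≡ 1 (mod 2160). Apply the extended Euclidean algorithm:
2160 = 196·11 + 4
11 = 2·4 + 3
4 = 1·3 + 1
3 = 3·1 + 0
Back-substitute:
1 = 4 − 3
1 = −11 + 3·4
1 = 3·2160 − 589·11
So 11·(-589) ≡ 1 (mod 2160), hence d ≡ -589 ≡ 1571 (mod 2160).

1571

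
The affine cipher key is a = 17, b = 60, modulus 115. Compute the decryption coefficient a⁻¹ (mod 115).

88

Run Euclid on (115, 17):
115 = 6*17 + 13
17 = 1*13 + 4
13 = 3*4 + 1
4 = 4*1 + 0
gcd = 1, so the inverse exists. Back-substitute:
1 = 13 − 3·4
1 = −3·17 + 4·13
1 = 4·115 − 27·17
So 17·(-27) ≡ 1 (mod 115), and -27 ≡ 88 (mod 115).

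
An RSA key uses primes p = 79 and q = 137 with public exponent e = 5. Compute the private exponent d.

6365

φ(n) = (p−1)(q−1) = 78·136 = 10608.
Need d with 5·d ≡ 1 (mod 10608). Apply the extended Euclidean algorithm:
10608 = 2121*5 + 3
5 = 1*3 + 2
3 = 1*2 + 1
2 = 2*1 + 0
Back-substitute:
1 = 3 − 2
1 = −5 + 2·3
1 = 2·10608 − 4243·5
So 5·(-4243) ≡ 1 (mod 10608), hence d ≡ -4243 ≡ 6365 (mod 10608).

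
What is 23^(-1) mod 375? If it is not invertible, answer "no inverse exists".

Apply the Euclidean algorithm to 375 and 23:
375 = 16×23 + 7
23 = 3×7 + 2
7 = 3×2 + 1
2 = 2×1 + 0
gcd = 1, so the inverse exists. Back-substitute:
1 = 7 − 3·2
1 = −3·23 + 10·7
1 = 10·375 − 163·23
Thus 23·(-163) ≡ 1 (mod 375); reducing, -163 mod 375 = 212.

212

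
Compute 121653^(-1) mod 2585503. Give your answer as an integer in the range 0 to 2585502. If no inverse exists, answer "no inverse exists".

Extended Euclidean algorithm:
2585503 = 21×121653 + 30790
121653 = 3×30790 + 29283
30790 = 1×29283 + 1507
29283 = 19×1507 + 650
1507 = 2×650 + 207
650 = 3×207 + 29
207 = 7×29 + 4
29 = 7×4 + 1
4 = 4×1 + 0
The gcd is 1. Working backward:
1 = 29 − 7·4
1 = −7·207 + 50·29
1 = 50·650 − 157·207
1 = −157·1507 + 364·650
1 = 364·29283 − 7073·1507
1 = −7073·30790 + 7437·29283
1 = 7437·121653 − 29384·30790
1 = −29384·2585503 + 624501·121653
So 121653·624501 ≡ 1 (mod 2585503).

624501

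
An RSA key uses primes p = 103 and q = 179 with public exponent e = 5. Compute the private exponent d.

φ(n) = (p−1)(q−1) = 102·178 = 18156.
Need d with 5·d ≡ 1 (mod 18156). Apply the extended Euclidean algorithm:
18156 = 3631·5 + 1
5 = 5·1 + 0
Back-substitute:
1 = 18156 − 3631·5
So 5·(-3631) ≡ 1 (mod 18156), hence d ≡ -3631 ≡ 14525 (mod 18156).

14525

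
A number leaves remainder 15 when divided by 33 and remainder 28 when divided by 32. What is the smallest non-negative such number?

444

Write x = 15 + 33·k. Then 33·k ≡ 28 − 15 ≡ 13 (mod 32).
Need 33⁻¹ mod 32. Extended Euclid on (32, 1):
32 = 32*1 + 0
33⁻¹ ≡ 1 (mod 32), so k ≡ 1·13 ≡ 13 (mod 32).
x = 15 + 33·13 = 444.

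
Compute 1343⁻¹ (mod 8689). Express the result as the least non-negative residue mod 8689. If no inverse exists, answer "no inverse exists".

Run Euclid on (8689, 1343):
8689 = 6×1343 + 631
1343 = 2×631 + 81
631 = 7×81 + 64
81 = 1×64 + 17
64 = 3×17 + 13
17 = 1×13 + 4
13 = 3×4 + 1
4 = 4×1 + 0
Since gcd(1343, 8689) = 1, back-substitute to write 1 as a combination:
1 = 13 − 3·4
1 = −3·17 + 4·13
1 = 4·64 − 15·17
1 = −15·81 + 19·64
1 = 19·631 − 148·81
1 = −148·1343 + 315·631
1 = 315·8689 − 2038·1343
Hence 1343⁻¹ ≡ -2038 ≡ 6651 (mod 8689).

6651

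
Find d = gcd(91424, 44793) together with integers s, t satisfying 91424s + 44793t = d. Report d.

Euclidean algorithm:
91424 = 2·44793 + 1838
44793 = 24·1838 + 681
1838 = 2·681 + 476
681 = 1·476 + 205
476 = 2·205 + 66
205 = 3·66 + 7
66 = 9·7 + 3
7 = 2·3 + 1
3 = 3·1 + 0
gcd(91424, 44793) = 1.
Back-substituting:
1 = 7 − 2·3
1 = −2·66 + 19·7
1 = 19·205 − 59·66
1 = −59·476 + 137·205
1 = 137·681 − 196·476
1 = −196·1838 + 529·681
1 = 529·44793 − 12892·1838
1 = −12892·91424 + 26313·44793
So 1 = (-12892)·91424 + (26313)·44793.

1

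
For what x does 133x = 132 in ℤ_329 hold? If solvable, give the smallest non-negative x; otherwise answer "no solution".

no solution

gcd(133, 329):
329 = 2·133 + 63
133 = 2·63 + 7
63 = 9·7 + 0
gcd = 7, but 7 ∤ 132, so the congruence has no solution.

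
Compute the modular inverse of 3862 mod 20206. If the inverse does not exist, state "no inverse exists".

Compute gcd(3862, 20206):
20206 = 5*3862 + 896
3862 = 4*896 + 278
896 = 3*278 + 62
278 = 4*62 + 30
62 = 2*30 + 2
30 = 15*2 + 0
Since gcd = 2 > 1, 3862 is not a unit mod 20206.

no inverse exists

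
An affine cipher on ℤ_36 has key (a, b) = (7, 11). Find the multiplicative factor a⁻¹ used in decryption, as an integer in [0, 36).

31

Run Euclid on (36, 7):
36 = 5*7 + 1
7 = 7*1 + 0
The gcd is 1. Working backward:
1 = 36 − 5·7
So 7·(-5) ≡ 1 (mod 36), and -5 ≡ 31 (mod 36).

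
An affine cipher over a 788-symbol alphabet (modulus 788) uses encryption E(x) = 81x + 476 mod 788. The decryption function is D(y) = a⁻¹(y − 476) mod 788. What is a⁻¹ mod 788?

Apply the Euclidean algorithm to 788 and 81:
788 = 9×81 + 59
81 = 1×59 + 22
59 = 2×22 + 15
22 = 1×15 + 7
15 = 2×7 + 1
7 = 7×1 + 0
Since gcd(81, 788) = 1, back-substitute to write 1 as a combination:
1 = 15 − 2·7
1 = −2·22 + 3·15
1 = 3·59 − 8·22
1 = −8·81 + 11·59
1 = 11·788 − 107·81
Thus 81·(-107) ≡ 1 (mod 788); reducing, -107 mod 788 = 681.

681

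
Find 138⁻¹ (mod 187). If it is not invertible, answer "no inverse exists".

145

Run Euclid on (187, 138):
187 = 1·138 + 49
138 = 2·49 + 40
49 = 1·40 + 9
40 = 4·9 + 4
9 = 2·4 + 1
4 = 4·1 + 0
gcd = 1, so the inverse exists. Back-substitute:
1 = 9 − 2·4
1 = −2·40 + 9·9
1 = 9·49 − 11·40
1 = −11·138 + 31·49
1 = 31·187 − 42·138
Thus 138·(-42) ≡ 1 (mod 187); reducing, -42 mod 187 = 145.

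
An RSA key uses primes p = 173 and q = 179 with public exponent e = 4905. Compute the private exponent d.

φ(n) = (p−1)(q−1) = 172·178 = 30616.
Need d with 4905·d ≡ 1 (mod 30616). Apply the extended Euclidean algorithm:
30616 = 6·4905 + 1186
4905 = 4·1186 + 161
1186 = 7·161 + 59
161 = 2·59 + 43
59 = 1·43 + 16
43 = 2·16 + 11
16 = 1·11 + 5
11 = 2·5 + 1
5 = 5·1 + 0
Back-substitute:
1 = 11 − 2·5
1 = −2·16 + 3·11
1 = 3·43 − 8·16
1 = −8·59 + 11·43
1 = 11·161 − 30·59
1 = −30·1186 + 221·161
1 = 221·4905 − 914·1186
1 = −914·30616 + 5705·4905
So 4905·5705 ≡ 1 (mod 30616), hence d = 5705.

5705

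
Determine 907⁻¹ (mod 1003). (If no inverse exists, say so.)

gcd(1003, 907) by repeated division:
1003 = 1*907 + 96
907 = 9*96 + 43
96 = 2*43 + 10
43 = 4*10 + 3
10 = 3*3 + 1
3 = 3*1 + 0
Since gcd(907, 1003) = 1, back-substitute to write 1 as a combination:
1 = 10 − 3·3
1 = −3·43 + 13·10
1 = 13·96 − 29·43
1 = −29·907 + 274·96
1 = 274·1003 − 303·907
Thus 907·(-303) ≡ 1 (mod 1003); reducing, -303 mod 1003 = 700.

700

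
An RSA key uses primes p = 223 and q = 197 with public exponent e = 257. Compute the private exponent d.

2201

φ(n) = (p−1)(q−1) = 222·196 = 43512.
Need d with 257·d ≡ 1 (mod 43512). Apply the extended Euclidean algorithm:
43512 = 169*257 + 79
257 = 3*79 + 20
79 = 3*20 + 19
20 = 1*19 + 1
19 = 19*1 + 0
Back-substitute:
1 = 20 − 19
1 = −79 + 4·20
1 = 4·257 − 13·79
1 = −13·43512 + 2201·257
So 257·2201 ≡ 1 (mod 43512), hence d = 2201.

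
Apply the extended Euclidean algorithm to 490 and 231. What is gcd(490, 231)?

Euclidean algorithm:
490 = 2·231 + 28
231 = 8·28 + 7
28 = 4·7 + 0
gcd(490, 231) = 7.
Express as a combination:
7 = 231 − 8·28
7 = −8·490 + 17·231
So 7 = (-8)·490 + (17)·231.

7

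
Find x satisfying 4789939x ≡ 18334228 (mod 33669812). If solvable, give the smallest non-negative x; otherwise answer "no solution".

First find gcd(4789939, 33669812):
33669812 = 7×4789939 + 140239
4789939 = 34×140239 + 21813
140239 = 6×21813 + 9361
21813 = 2×9361 + 3091
9361 = 3×3091 + 88
3091 = 35×88 + 11
88 = 8×11 + 0
gcd = 11 and 11 | 18334228, so solutions exist. Divide through by 11: 435449x ≡ 1666748 (mod 3060892).
Now find 435449⁻¹ mod 3060892:
3060892 = 7*435449 + 12749
435449 = 34*12749 + 1983
12749 = 6*1983 + 851
1983 = 2*851 + 281
851 = 3*281 + 8
281 = 35*8 + 1
8 = 8*1 + 0
Back-substitute:
1 = 281 − 35·8
1 = −35·851 + 106·281
1 = 106·1983 − 247·851
1 = −247·12749 + 1588·1983
1 = 1588·435449 − 54239·12749
1 = −54239·3060892 + 381261·435449
So 435449⁻¹ ≡ 381261 (mod 3060892).
Then x ≡ 381261·1666748 ≡ 342892 (mod 3060892); the smallest non-negative solution is x = 342892.

342892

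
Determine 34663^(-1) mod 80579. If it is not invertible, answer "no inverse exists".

Run Euclid on (80579, 34663):
80579 = 2*34663 + 11253
34663 = 3*11253 + 904
11253 = 12*904 + 405
904 = 2*405 + 94
405 = 4*94 + 29
94 = 3*29 + 7
29 = 4*7 + 1
7 = 7*1 + 0
The gcd is 1. Working backward:
1 = 29 − 4·7
1 = −4·94 + 13·29
1 = 13·405 − 56·94
1 = −56·904 + 125·405
1 = 125·11253 − 1556·904
1 = −1556·34663 + 4793·11253
1 = 4793·80579 − 11142·34663
Hence 34663⁻¹ ≡ -11142 ≡ 69437 (mod 80579).

69437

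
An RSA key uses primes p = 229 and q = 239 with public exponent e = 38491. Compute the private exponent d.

φ(n) = (p−1)(q−1) = 228·238 = 54264.
Need d with 38491·d ≡ 1 (mod 54264). Apply the extended Euclidean algorithm:
54264 = 1*38491 + 15773
38491 = 2*15773 + 6945
15773 = 2*6945 + 1883
6945 = 3*1883 + 1296
1883 = 1*1296 + 587
1296 = 2*587 + 122
587 = 4*122 + 99
122 = 1*99 + 23
99 = 4*23 + 7
23 = 3*7 + 2
7 = 3*2 + 1
2 = 2*1 + 0
Back-substitute:
1 = 7 − 3·2
1 = −3·23 + 10·7
1 = 10·99 − 43·23
1 = −43·122 + 53·99
1 = 53·587 − 255·122
1 = −255·1296 + 563·587
1 = 563·1883 − 818·1296
1 = −818·6945 + 3017·1883
1 = 3017·15773 − 6852·6945
1 = −6852·38491 + 16721·15773
1 = 16721·54264 − 23573·38491
So 38491·(-23573) ≡ 1 (mod 54264), hence d ≡ -23573 ≡ 30691 (mod 54264).

30691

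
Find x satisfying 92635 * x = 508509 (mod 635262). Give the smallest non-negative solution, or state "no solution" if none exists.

345585

First find gcd(92635, 635262):
635262 = 6×92635 + 79452
92635 = 1×79452 + 13183
79452 = 6×13183 + 354
13183 = 37×354 + 85
354 = 4×85 + 14
85 = 6×14 + 1
14 = 14×1 + 0
gcd = 1, so a unique solution mod 635262 exists.
Back-substitute for the Bézout coefficients:
1 = 85 − 6·14
1 = −6·354 + 25·85
1 = 25·13183 − 931·354
1 = −931·79452 + 5611·13183
1 = 5611·92635 − 6542·79452
1 = −6542·635262 + 44863·92635
So 92635·(44863) ≡ 1 (mod 635262), giving 92635⁻¹ ≡ 44863.
x ≡ 92635⁻¹·508509 ≡ 44863·508509 ≡ 345585 (mod 635262).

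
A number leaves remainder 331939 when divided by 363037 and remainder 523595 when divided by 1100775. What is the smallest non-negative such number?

Write x = 331939 + 363037·k. Then 363037·k ≡ 523595 − 331939 ≡ 191656 (mod 1100775).
Need 363037⁻¹ mod 1100775. Extended Euclid on (1100775, 363037):
1100775 = 3*363037 + 11664
363037 = 31*11664 + 1453
11664 = 8*1453 + 40
1453 = 36*40 + 13
40 = 3*13 + 1
13 = 13*1 + 0
Back-substitute:
1 = 40 − 3·13
1 = −3·1453 + 109·40
1 = 109·11664 − 875·1453
1 = −875·363037 + 27234·11664
1 = 27234·1100775 − 82577·363037
363037⁻¹ ≡ 1018198 (mod 1100775), so k ≡ 1018198·191656 ≡ 565438 (mod 1100775).
x = 331939 + 363037·565438 = 205275247145.

205275247145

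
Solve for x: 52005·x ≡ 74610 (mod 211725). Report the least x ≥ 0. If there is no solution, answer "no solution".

7977

First find gcd(52005, 211725):
211725 = 4·52005 + 3705
52005 = 14·3705 + 135
3705 = 27·135 + 60
135 = 2·60 + 15
60 = 4·15 + 0
gcd = 15 and 15 | 74610, so solutions exist. Divide through by 15: 3467x ≡ 4974 (mod 14115).
Now find 3467⁻¹ mod 14115:
14115 = 4·3467 + 247
3467 = 14·247 + 9
247 = 27·9 + 4
9 = 2·4 + 1
4 = 4·1 + 0
Back-substitute:
1 = 9 − 2·4
1 = −2·247 + 55·9
1 = 55·3467 − 772·247
1 = −772·14115 + 3143·3467
So 3467⁻¹ ≡ 3143 (mod 14115).
Then x ≡ 3143·4974 ≡ 7977 (mod 14115); the smallest non-negative solution is x = 7977.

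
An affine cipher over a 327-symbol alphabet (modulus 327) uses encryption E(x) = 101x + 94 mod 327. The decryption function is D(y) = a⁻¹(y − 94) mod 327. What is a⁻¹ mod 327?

68

Apply the Euclidean algorithm to 327 and 101:
327 = 3*101 + 24
101 = 4*24 + 5
24 = 4*5 + 4
5 = 1*4 + 1
4 = 4*1 + 0
The gcd is 1. Working backward:
1 = 5 − 4
1 = −24 + 5·5
1 = 5·101 − 21·24
1 = −21·327 + 68·101
So 101·68 ≡ 1 (mod 327).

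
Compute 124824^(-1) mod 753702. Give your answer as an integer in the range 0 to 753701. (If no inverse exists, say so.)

Euclidean algorithm on 753702, 124824:
753702 = 6*124824 + 4758
124824 = 26*4758 + 1116
4758 = 4*1116 + 294
1116 = 3*294 + 234
294 = 1*234 + 60
234 = 3*60 + 54
60 = 1*54 + 6
54 = 9*6 + 0
gcd(124824, 753702) = 6 ≠ 1, so 124824 has no multiplicative inverse modulo 753702.

no inverse exists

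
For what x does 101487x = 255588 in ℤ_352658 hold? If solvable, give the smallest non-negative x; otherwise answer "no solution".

28118

First find gcd(101487, 352658):
352658 = 3·101487 + 48197
101487 = 2·48197 + 5093
48197 = 9·5093 + 2360
5093 = 2·2360 + 373
2360 = 6·373 + 122
373 = 3·122 + 7
122 = 17·7 + 3
7 = 2·3 + 1
3 = 3·1 + 0
gcd = 1, so a unique solution mod 352658 exists.
Back-substitute for the Bézout coefficients:
1 = 7 − 2·3
1 = −2·122 + 35·7
1 = 35·373 − 107·122
1 = −107·2360 + 677·373
1 = 677·5093 − 1461·2360
1 = −1461·48197 + 13826·5093
1 = 13826·101487 − 29113·48197
1 = −29113·352658 + 101165·101487
So 101487·(101165) ≡ 1 (mod 352658), giving 101487⁻¹ ≡ 101165.
x ≡ 101487⁻¹·255588 ≡ 101165·255588 ≡ 28118 (mod 352658).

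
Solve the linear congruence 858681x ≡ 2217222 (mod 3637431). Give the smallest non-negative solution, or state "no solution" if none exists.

280210

First find gcd(858681, 3637431):
3637431 = 4·858681 + 202707
858681 = 4·202707 + 47853
202707 = 4·47853 + 11295
47853 = 4·11295 + 2673
11295 = 4·2673 + 603
2673 = 4·603 + 261
603 = 2·261 + 81
261 = 3·81 + 18
81 = 4·18 + 9
18 = 2·9 + 0
gcd = 9 and 9 | 2217222, so solutions exist. Divide through by 9: 95409x ≡ 246358 (mod 404159).
Now find 95409⁻¹ mod 404159:
404159 = 4*95409 + 22523
95409 = 4*22523 + 5317
22523 = 4*5317 + 1255
5317 = 4*1255 + 297
1255 = 4*297 + 67
297 = 4*67 + 29
67 = 2*29 + 9
29 = 3*9 + 2
9 = 4*2 + 1
2 = 2*1 + 0
Back-substitute:
1 = 9 − 4·2
1 = −4·29 + 13·9
1 = 13·67 − 30·29
1 = −30·297 + 133·67
1 = 133·1255 − 562·297
1 = −562·5317 + 2381·1255
1 = 2381·22523 − 10086·5317
1 = −10086·95409 + 42725·22523
1 = 42725·404159 − 180986·95409
So 95409·(-180986) ≡ 1 (mod 404159), i.e. 95409⁻¹ ≡ 223173.
Then x ≡ 223173·246358 ≡ 280210 (mod 404159); the smallest non-negative solution is x = 280210.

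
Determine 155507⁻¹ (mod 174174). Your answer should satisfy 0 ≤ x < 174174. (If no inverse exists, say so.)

no inverse exists

Euclidean algorithm on 174174, 155507:
174174 = 1×155507 + 18667
155507 = 8×18667 + 6171
18667 = 3×6171 + 154
6171 = 40×154 + 11
154 = 14×11 + 0
The gcd is 11, not 1, hence no inverse exists.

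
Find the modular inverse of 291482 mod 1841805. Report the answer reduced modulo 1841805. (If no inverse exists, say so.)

440108

Apply the Euclidean algorithm to 1841805 and 291482:
1841805 = 6*291482 + 92913
291482 = 3*92913 + 12743
92913 = 7*12743 + 3712
12743 = 3*3712 + 1607
3712 = 2*1607 + 498
1607 = 3*498 + 113
498 = 4*113 + 46
113 = 2*46 + 21
46 = 2*21 + 4
21 = 5*4 + 1
4 = 4*1 + 0
Since gcd(291482, 1841805) = 1, back-substitute to write 1 as a combination:
1 = 21 − 5·4
1 = −5·46 + 11·21
1 = 11·113 − 27·46
1 = −27·498 + 119·113
1 = 119·1607 − 384·498
1 = −384·3712 + 887·1607
1 = 887·12743 − 3045·3712
1 = −3045·92913 + 22202·12743
1 = 22202·291482 − 69651·92913
1 = −69651·1841805 + 440108·291482
So 291482·440108 ≡ 1 (mod 1841805).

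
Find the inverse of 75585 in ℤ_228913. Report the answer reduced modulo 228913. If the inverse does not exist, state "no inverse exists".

158160

Run Euclid on (228913, 75585):
228913 = 3·75585 + 2158
75585 = 35·2158 + 55
2158 = 39·55 + 13
55 = 4·13 + 3
13 = 4·3 + 1
3 = 3·1 + 0
Since gcd(75585, 228913) = 1, back-substitute to write 1 as a combination:
1 = 13 − 4·3
1 = −4·55 + 17·13
1 = 17·2158 − 667·55
1 = −667·75585 + 23362·2158
1 = 23362·228913 − 70753·75585
Thus 75585·(-70753) ≡ 1 (mod 228913); reducing, -70753 mod 228913 = 158160.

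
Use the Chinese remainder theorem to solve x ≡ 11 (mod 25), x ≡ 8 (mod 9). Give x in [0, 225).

Write x = 11 + 25·k. Then 25·k ≡ 8 − 11 ≡ 6 (mod 9).
Need 25⁻¹ mod 9. Extended Euclid on (9, 7):
9 = 1·7 + 2
7 = 3·2 + 1
2 = 2·1 + 0
Back-substitute:
1 = 7 − 3·2
1 = −3·9 + 4·7
25⁻¹ ≡ 4 (mod 9), so k ≡ 4·6 ≡ 6 (mod 9).
x = 11 + 25·6 = 161.

161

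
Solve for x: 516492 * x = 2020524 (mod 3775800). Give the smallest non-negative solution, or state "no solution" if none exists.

First find gcd(516492, 3775800):
3775800 = 7*516492 + 160356
516492 = 3*160356 + 35424
160356 = 4*35424 + 18660
35424 = 1*18660 + 16764
18660 = 1*16764 + 1896
16764 = 8*1896 + 1596
1896 = 1*1596 + 300
1596 = 5*300 + 96
300 = 3*96 + 12
96 = 8*12 + 0
gcd = 12 and 12 | 2020524, so solutions exist. Divide through by 12: 43041x ≡ 168377 (mod 314650).
Now find 43041⁻¹ mod 314650:
314650 = 7×43041 + 13363
43041 = 3×13363 + 2952
13363 = 4×2952 + 1555
2952 = 1×1555 + 1397
1555 = 1×1397 + 158
1397 = 8×158 + 133
158 = 1×133 + 25
133 = 5×25 + 8
25 = 3×8 + 1
8 = 8×1 + 0
Back-substitute:
1 = 25 − 3·8
1 = −3·133 + 16·25
1 = 16·158 − 19·133
1 = −19·1397 + 168·158
1 = 168·1555 − 187·1397
1 = −187·2952 + 355·1555
1 = 355·13363 − 1607·2952
1 = −1607·43041 + 5176·13363
1 = 5176·314650 − 37839·43041
So 43041·(-37839) ≡ 1 (mod 314650), i.e. 43041⁻¹ ≡ 276811.
Then x ≡ 276811·168377 ≡ 130547 (mod 314650); the smallest non-negative solution is x = 130547.

130547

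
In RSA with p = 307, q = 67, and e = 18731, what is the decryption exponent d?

20003

φ(n) = (p−1)(q−1) = 306·66 = 20196.
Need d with 18731·d ≡ 1 (mod 20196). Apply the extended Euclidean algorithm:
20196 = 1·18731 + 1465
18731 = 12·1465 + 1151
1465 = 1·1151 + 314
1151 = 3·314 + 209
314 = 1·209 + 105
209 = 1·105 + 104
105 = 1·104 + 1
104 = 104·1 + 0
Back-substitute:
1 = 105 − 104
1 = −209 + 2·105
1 = 2·314 − 3·209
1 = −3·1151 + 11·314
1 = 11·1465 − 14·1151
1 = −14·18731 + 179·1465
1 = 179·20196 − 193·18731
So 18731·(-193) ≡ 1 (mod 20196), hence d ≡ -193 ≡ 20003 (mod 20196).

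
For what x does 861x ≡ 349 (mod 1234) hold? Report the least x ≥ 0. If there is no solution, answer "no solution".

889

First find gcd(861, 1234):
1234 = 1×861 + 373
861 = 2×373 + 115
373 = 3×115 + 28
115 = 4×28 + 3
28 = 9×3 + 1
3 = 3×1 + 0
gcd = 1, so a unique solution mod 1234 exists.
Back-substitute for the Bézout coefficients:
1 = 28 − 9·3
1 = −9·115 + 37·28
1 = 37·373 − 120·115
1 = −120·861 + 277·373
1 = 277·1234 − 397·861
So 861·(-397) ≡ 1 (mod 1234), giving 861⁻¹ ≡ 837.
x ≡ 861⁻¹·349 ≡ 837·349 ≡ 889 (mod 1234).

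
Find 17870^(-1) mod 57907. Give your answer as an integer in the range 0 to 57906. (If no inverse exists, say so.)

43218

Apply the Euclidean algorithm to 57907 and 17870:
57907 = 3·17870 + 4297
17870 = 4·4297 + 682
4297 = 6·682 + 205
682 = 3·205 + 67
205 = 3·67 + 4
67 = 16·4 + 3
4 = 1·3 + 1
3 = 3·1 + 0
gcd = 1, so the inverse exists. Back-substitute:
1 = 4 − 3
1 = −67 + 17·4
1 = 17·205 − 52·67
1 = −52·682 + 173·205
1 = 173·4297 − 1090·682
1 = −1090·17870 + 4533·4297
1 = 4533·57907 − 14689·17870
Hence 17870⁻¹ ≡ -14689 ≡ 43218 (mod 57907).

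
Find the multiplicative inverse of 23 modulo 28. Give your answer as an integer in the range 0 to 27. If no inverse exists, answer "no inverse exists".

11

gcd(28, 23) by repeated division:
28 = 1×23 + 5
23 = 4×5 + 3
5 = 1×3 + 2
3 = 1×2 + 1
2 = 2×1 + 0
The gcd is 1. Working backward:
1 = 3 − 2
1 = −5 + 2·3
1 = 2·23 − 9·5
1 = −9·28 + 11·23
So 23·11 ≡ 1 (mod 28).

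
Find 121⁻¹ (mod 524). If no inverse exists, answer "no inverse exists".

13

gcd(524, 121) by repeated division:
524 = 4×121 + 40
121 = 3×40 + 1
40 = 40×1 + 0
The gcd is 1. Working backward:
1 = 121 − 3·40
1 = −3·524 + 13·121
So 121·13 ≡ 1 (mod 524).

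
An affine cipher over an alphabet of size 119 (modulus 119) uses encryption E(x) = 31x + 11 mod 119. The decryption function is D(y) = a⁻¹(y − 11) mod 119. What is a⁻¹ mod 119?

Apply the Euclidean algorithm to 119 and 31:
119 = 3×31 + 26
31 = 1×26 + 5
26 = 5×5 + 1
5 = 5×1 + 0
The gcd is 1. Working backward:
1 = 26 − 5·5
1 = −5·31 + 6·26
1 = 6·119 − 23·31
Hence 31⁻¹ ≡ -23 ≡ 96 (mod 119).

96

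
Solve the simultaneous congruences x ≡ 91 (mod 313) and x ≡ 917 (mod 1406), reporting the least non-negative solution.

113397

Write x = 91 + 313·k. Then 313·k ≡ 917 − 91 ≡ 826 (mod 1406).
Need 313⁻¹ mod 1406. Extended Euclid on (1406, 313):
1406 = 4·313 + 154
313 = 2·154 + 5
154 = 30·5 + 4
5 = 1·4 + 1
4 = 4·1 + 0
Back-substitute:
1 = 5 − 4
1 = −154 + 31·5
1 = 31·313 − 63·154
1 = −63·1406 + 283·313
313⁻¹ ≡ 283 (mod 1406), so k ≡ 283·826 ≡ 362 (mod 1406).
x = 91 + 313·362 = 113397.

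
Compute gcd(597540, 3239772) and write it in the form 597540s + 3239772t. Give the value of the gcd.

12

Repeated division:
3239772 = 5×597540 + 252072
597540 = 2×252072 + 93396
252072 = 2×93396 + 65280
93396 = 1×65280 + 28116
65280 = 2×28116 + 9048
28116 = 3×9048 + 972
9048 = 9×972 + 300
972 = 3×300 + 72
300 = 4×72 + 12
72 = 6×12 + 0
gcd(597540, 3239772) = 12.
Working backward:
12 = 300 − 4·72
12 = −4·972 + 13·300
12 = 13·9048 − 121·972
12 = −121·28116 + 376·9048
12 = 376·65280 − 873·28116
12 = −873·93396 + 1249·65280
12 = 1249·252072 − 3371·93396
12 = −3371·597540 + 7991·252072
12 = 7991·3239772 − 43326·597540
So 12 = (7991)·3239772 + (-43326)·597540.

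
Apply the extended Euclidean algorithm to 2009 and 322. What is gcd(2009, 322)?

Repeated division:
2009 = 6×322 + 77
322 = 4×77 + 14
77 = 5×14 + 7
14 = 2×7 + 0
gcd(2009, 322) = 7.
Working backward:
7 = 77 − 5·14
7 = −5·322 + 21·77
7 = 21·2009 − 131·322
So 7 = (21)·2009 + (-131)·322.

7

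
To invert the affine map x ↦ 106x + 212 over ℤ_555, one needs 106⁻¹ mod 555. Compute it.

466

Apply the Euclidean algorithm to 555 and 106:
555 = 5*106 + 25
106 = 4*25 + 6
25 = 4*6 + 1
6 = 6*1 + 0
gcd = 1, so the inverse exists. Back-substitute:
1 = 25 − 4·6
1 = −4·106 + 17·25
1 = 17·555 − 89·106
Thus 106·(-89) ≡ 1 (mod 555); reducing, -89 mod 555 = 466.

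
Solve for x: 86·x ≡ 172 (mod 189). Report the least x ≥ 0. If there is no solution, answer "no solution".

First find gcd(86, 189):
189 = 2·86 + 17
86 = 5·17 + 1
17 = 17·1 + 0
gcd = 1, so a unique solution mod 189 exists.
Back-substitute for the Bézout coefficients:
1 = 86 − 5·17
1 = −5·189 + 11·86
So 86·(11) ≡ 1 (mod 189), giving 86⁻¹ ≡ 11.
x ≡ 86⁻¹·172 ≡ 11·172 ≡ 2 (mod 189).

2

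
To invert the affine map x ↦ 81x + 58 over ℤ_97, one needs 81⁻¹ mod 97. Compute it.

Extended Euclidean algorithm:
97 = 1·81 + 16
81 = 5·16 + 1
16 = 16·1 + 0
The gcd is 1. Working backward:
1 = 81 − 5·16
1 = −5·97 + 6·81
So 81·6 ≡ 1 (mod 97).

6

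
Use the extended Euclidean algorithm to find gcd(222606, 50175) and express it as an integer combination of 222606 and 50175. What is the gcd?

9

Apply Euclid's algorithm to 222606 and 50175:
222606 = 4*50175 + 21906
50175 = 2*21906 + 6363
21906 = 3*6363 + 2817
6363 = 2*2817 + 729
2817 = 3*729 + 630
729 = 1*630 + 99
630 = 6*99 + 36
99 = 2*36 + 27
36 = 1*27 + 9
27 = 3*9 + 0
gcd(222606, 50175) = 9.
Back-substituting:
9 = 36 − 27
9 = −99 + 3·36
9 = 3·630 − 19·99
9 = −19·729 + 22·630
9 = 22·2817 − 85·729
9 = −85·6363 + 192·2817
9 = 192·21906 − 661·6363
9 = −661·50175 + 1514·21906
9 = 1514·222606 − 6717·50175
So 9 = (1514)·222606 + (-6717)·50175.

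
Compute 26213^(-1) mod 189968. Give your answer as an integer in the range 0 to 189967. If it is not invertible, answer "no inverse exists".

gcd(189968, 26213) by repeated division:
189968 = 7*26213 + 6477
26213 = 4*6477 + 305
6477 = 21*305 + 72
305 = 4*72 + 17
72 = 4*17 + 4
17 = 4*4 + 1
4 = 4*1 + 0
gcd = 1, so the inverse exists. Back-substitute:
1 = 17 − 4·4
1 = −4·72 + 17·17
1 = 17·305 − 72·72
1 = −72·6477 + 1529·305
1 = 1529·26213 − 6188·6477
1 = −6188·189968 + 44845·26213
So 26213·44845 ≡ 1 (mod 189968).

44845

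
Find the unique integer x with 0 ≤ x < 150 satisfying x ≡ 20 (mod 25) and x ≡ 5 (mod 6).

95

Write x = 20 + 25·k. Then 25·k ≡ 5 − 20 ≡ 3 (mod 6).
Need 25⁻¹ mod 6. Extended Euclid on (6, 1):
6 = 6*1 + 0
25⁻¹ ≡ 1 (mod 6), so k ≡ 1·3 ≡ 3 (mod 6).
x = 20 + 25·3 = 95.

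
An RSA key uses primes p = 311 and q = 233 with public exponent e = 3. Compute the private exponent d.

47947

φ(n) = (p−1)(q−1) = 310·232 = 71920.
Need d with 3·d ≡ 1 (mod 71920). Apply the extended Euclidean algorithm:
71920 = 23973*3 + 1
3 = 3*1 + 0
Back-substitute:
1 = 71920 − 23973·3
So 3·(-23973) ≡ 1 (mod 71920), hence d ≡ -23973 ≡ 47947 (mod 71920).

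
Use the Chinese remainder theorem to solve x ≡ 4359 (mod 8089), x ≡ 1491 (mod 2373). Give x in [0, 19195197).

Write x = 4359 + 8089·k. Then 8089·k ≡ 1491 − 4359 ≡ 1878 (mod 2373).
Need 8089⁻¹ mod 2373. Extended Euclid on (2373, 970):
2373 = 2·970 + 433
970 = 2·433 + 104
433 = 4·104 + 17
104 = 6·17 + 2
17 = 8·2 + 1
2 = 2·1 + 0
Back-substitute:
1 = 17 − 8·2
1 = −8·104 + 49·17
1 = 49·433 − 204·104
1 = −204·970 + 457·433
1 = 457·2373 − 1118·970
8089⁻¹ ≡ 1255 (mod 2373), so k ≡ 1255·1878 ≡ 501 (mod 2373).
x = 4359 + 8089·501 = 4056948.

4056948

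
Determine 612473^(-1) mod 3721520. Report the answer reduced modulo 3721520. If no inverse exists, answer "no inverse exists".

Extended Euclidean algorithm:
3721520 = 6·612473 + 46682
612473 = 13·46682 + 5607
46682 = 8·5607 + 1826
5607 = 3·1826 + 129
1826 = 14·129 + 20
129 = 6·20 + 9
20 = 2·9 + 2
9 = 4·2 + 1
2 = 2·1 + 0
gcd = 1, so the inverse exists. Back-substitute:
1 = 9 − 4·2
1 = −4·20 + 9·9
1 = 9·129 − 58·20
1 = −58·1826 + 821·129
1 = 821·5607 − 2521·1826
1 = −2521·46682 + 20989·5607
1 = 20989·612473 − 275378·46682
1 = −275378·3721520 + 1673257·612473
So 612473·1673257 ≡ 1 (mod 3721520).

1673257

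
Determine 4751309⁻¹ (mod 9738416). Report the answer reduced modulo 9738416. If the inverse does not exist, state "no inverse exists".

Apply the Euclidean algorithm to 9738416 and 4751309:
9738416 = 2×4751309 + 235798
4751309 = 20×235798 + 35349
235798 = 6×35349 + 23704
35349 = 1×23704 + 11645
23704 = 2×11645 + 414
11645 = 28×414 + 53
414 = 7×53 + 43
53 = 1×43 + 10
43 = 4×10 + 3
10 = 3×3 + 1
3 = 3×1 + 0
gcd = 1, so the inverse exists. Back-substitute:
1 = 10 − 3·3
1 = −3·43 + 13·10
1 = 13·53 − 16·43
1 = −16·414 + 125·53
1 = 125·11645 − 3516·414
1 = −3516·23704 + 7157·11645
1 = 7157·35349 − 10673·23704
1 = −10673·235798 + 71195·35349
1 = 71195·4751309 − 1434573·235798
1 = −1434573·9738416 + 2940341·4751309
So 4751309·2940341 ≡ 1 (mod 9738416).

2940341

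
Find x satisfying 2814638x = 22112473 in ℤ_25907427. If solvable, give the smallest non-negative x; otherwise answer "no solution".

15762374

First find gcd(2814638, 25907427):
25907427 = 9×2814638 + 575685
2814638 = 4×575685 + 511898
575685 = 1×511898 + 63787
511898 = 8×63787 + 1602
63787 = 39×1602 + 1309
1602 = 1×1309 + 293
1309 = 4×293 + 137
293 = 2×137 + 19
137 = 7×19 + 4
19 = 4×4 + 3
4 = 1×3 + 1
3 = 3×1 + 0
gcd = 1, so a unique solution mod 25907427 exists.
Back-substitute for the Bézout coefficients:
1 = 4 − 3
1 = −19 + 5·4
1 = 5·137 − 36·19
1 = −36·293 + 77·137
1 = 77·1309 − 344·293
1 = −344·1602 + 421·1309
1 = 421·63787 − 16763·1602
1 = −16763·511898 + 134525·63787
1 = 134525·575685 − 151288·511898
1 = −151288·2814638 + 739677·575685
1 = 739677·25907427 − 6808381·2814638
So 2814638·(-6808381) ≡ 1 (mod 25907427), giving 2814638⁻¹ ≡ 19099046.
x ≡ 2814638⁻¹·22112473 ≡ 19099046·22112473 ≡ 15762374 (mod 25907427).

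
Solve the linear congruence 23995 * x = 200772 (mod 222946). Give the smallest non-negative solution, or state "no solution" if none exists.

92160

First find gcd(23995, 222946):
222946 = 9×23995 + 6991
23995 = 3×6991 + 3022
6991 = 2×3022 + 947
3022 = 3×947 + 181
947 = 5×181 + 42
181 = 4×42 + 13
42 = 3×13 + 3
13 = 4×3 + 1
3 = 3×1 + 0
gcd = 1, so a unique solution mod 222946 exists.
Back-substitute for the Bézout coefficients:
1 = 13 − 4·3
1 = −4·42 + 13·13
1 = 13·181 − 56·42
1 = −56·947 + 293·181
1 = 293·3022 − 935·947
1 = −935·6991 + 2163·3022
1 = 2163·23995 − 7424·6991
1 = −7424·222946 + 68979·23995
So 23995·(68979) ≡ 1 (mod 222946), giving 23995⁻¹ ≡ 68979.
x ≡ 23995⁻¹·200772 ≡ 68979·200772 ≡ 92160 (mod 222946).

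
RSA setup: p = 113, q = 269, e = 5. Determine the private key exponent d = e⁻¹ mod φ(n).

24013

φ(n) = (p−1)(q−1) = 112·268 = 30016.
Need d with 5·d ≡ 1 (mod 30016). Apply the extended Euclidean algorithm:
30016 = 6003·5 + 1
5 = 5·1 + 0
Back-substitute:
1 = 30016 − 6003·5
So 5·(-6003) ≡ 1 (mod 30016), hence d ≡ -6003 ≡ 24013 (mod 30016).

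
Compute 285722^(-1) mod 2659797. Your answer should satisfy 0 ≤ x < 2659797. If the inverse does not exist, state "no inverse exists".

Apply the Euclidean algorithm to 2659797 and 285722:
2659797 = 9*285722 + 88299
285722 = 3*88299 + 20825
88299 = 4*20825 + 4999
20825 = 4*4999 + 829
4999 = 6*829 + 25
829 = 33*25 + 4
25 = 6*4 + 1
4 = 4*1 + 0
Since gcd(285722, 2659797) = 1, back-substitute to write 1 as a combination:
1 = 25 − 6·4
1 = −6·829 + 199·25
1 = 199·4999 − 1200·829
1 = −1200·20825 + 4999·4999
1 = 4999·88299 − 21196·20825
1 = −21196·285722 + 68587·88299
1 = 68587·2659797 − 638479·285722
So 285722·(-638479) ≡ 1 (mod 2659797), and -638479 ≡ 2021318 (mod 2659797).

2021318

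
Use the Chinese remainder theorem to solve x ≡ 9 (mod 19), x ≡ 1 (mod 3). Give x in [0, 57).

Write x = 9 + 19·k. Then 19·k ≡ 1 − 9 ≡ 1 (mod 3).
Need 19⁻¹ mod 3. Extended Euclid on (3, 1):
3 = 3*1 + 0
19⁻¹ ≡ 1 (mod 3), so k ≡ 1·1 ≡ 1 (mod 3).
x = 9 + 19·1 = 28.

28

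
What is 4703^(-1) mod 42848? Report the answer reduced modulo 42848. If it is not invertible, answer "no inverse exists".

Run Euclid on (42848, 4703):
42848 = 9*4703 + 521
4703 = 9*521 + 14
521 = 37*14 + 3
14 = 4*3 + 2
3 = 1*2 + 1
2 = 2*1 + 0
Since gcd(4703, 42848) = 1, back-substitute to write 1 as a combination:
1 = 3 − 2
1 = −14 + 5·3
1 = 5·521 − 186·14
1 = −186·4703 + 1679·521
1 = 1679·42848 − 15297·4703
Hence 4703⁻¹ ≡ -15297 ≡ 27551 (mod 42848).

27551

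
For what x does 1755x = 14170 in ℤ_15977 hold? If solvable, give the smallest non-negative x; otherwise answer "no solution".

1055

First find gcd(1755, 15977):
15977 = 9*1755 + 182
1755 = 9*182 + 117
182 = 1*117 + 65
117 = 1*65 + 52
65 = 1*52 + 13
52 = 4*13 + 0
gcd = 13 and 13 | 14170, so solutions exist. Divide through by 13: 135x ≡ 1090 (mod 1229).
Now find 135⁻¹ mod 1229:
1229 = 9*135 + 14
135 = 9*14 + 9
14 = 1*9 + 5
9 = 1*5 + 4
5 = 1*4 + 1
4 = 4*1 + 0
Back-substitute:
1 = 5 − 4
1 = −9 + 2·5
1 = 2·14 − 3·9
1 = −3·135 + 29·14
1 = 29·1229 − 264·135
So 135·(-264) ≡ 1 (mod 1229), i.e. 135⁻¹ ≡ 965.
Then x ≡ 965·1090 ≡ 1055 (mod 1229); the smallest non-negative solution is x = 1055.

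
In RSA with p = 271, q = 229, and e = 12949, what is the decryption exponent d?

13549

φ(n) = (p−1)(q−1) = 270·228 = 61560.
Need d with 12949·d ≡ 1 (mod 61560). Apply the extended Euclidean algorithm:
61560 = 4*12949 + 9764
12949 = 1*9764 + 3185
9764 = 3*3185 + 209
3185 = 15*209 + 50
209 = 4*50 + 9
50 = 5*9 + 5
9 = 1*5 + 4
5 = 1*4 + 1
4 = 4*1 + 0
Back-substitute:
1 = 5 − 4
1 = −9 + 2·5
1 = 2·50 − 11·9
1 = −11·209 + 46·50
1 = 46·3185 − 701·209
1 = −701·9764 + 2149·3185
1 = 2149·12949 − 2850·9764
1 = −2850·61560 + 13549·12949
So 12949·13549 ≡ 1 (mod 61560), hence d = 13549.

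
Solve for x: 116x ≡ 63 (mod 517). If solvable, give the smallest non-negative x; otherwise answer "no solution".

5

First find gcd(116, 517):
517 = 4·116 + 53
116 = 2·53 + 10
53 = 5·10 + 3
10 = 3·3 + 1
3 = 3·1 + 0
gcd = 1, so a unique solution mod 517 exists.
Back-substitute for the Bézout coefficients:
1 = 10 − 3·3
1 = −3·53 + 16·10
1 = 16·116 − 35·53
1 = −35·517 + 156·116
So 116·(156) ≡ 1 (mod 517), giving 116⁻¹ ≡ 156.
x ≡ 116⁻¹·63 ≡ 156·63 ≡ 5 (mod 517).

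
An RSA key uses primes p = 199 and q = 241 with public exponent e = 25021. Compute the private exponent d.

11701

φ(n) = (p−1)(q−1) = 198·240 = 47520.
Need d with 25021·d ≡ 1 (mod 47520). Apply the extended Euclidean algorithm:
47520 = 1·25021 + 22499
25021 = 1·22499 + 2522
22499 = 8·2522 + 2323
2522 = 1·2323 + 199
2323 = 11·199 + 134
199 = 1·134 + 65
134 = 2·65 + 4
65 = 16·4 + 1
4 = 4·1 + 0
Back-substitute:
1 = 65 − 16·4
1 = −16·134 + 33·65
1 = 33·199 − 49·134
1 = −49·2323 + 572·199
1 = 572·2522 − 621·2323
1 = −621·22499 + 5540·2522
1 = 5540·25021 − 6161·22499
1 = −6161·47520 + 11701·25021
So 25021·11701 ≡ 1 (mod 47520), hence d = 11701.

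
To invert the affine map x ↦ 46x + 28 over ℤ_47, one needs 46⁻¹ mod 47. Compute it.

46

gcd(47, 46) by repeated division:
47 = 1·46 + 1
46 = 46·1 + 0
The gcd is 1. Working backward:
1 = 47 − 46
So 46·(-1) ≡ 1 (mod 47), and -1 ≡ 46 (mod 47).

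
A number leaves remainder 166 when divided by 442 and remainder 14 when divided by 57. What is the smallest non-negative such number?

8564

Write x = 166 + 442·k. Then 442·k ≡ 14 − 166 ≡ 19 (mod 57).
Need 442⁻¹ mod 57. Extended Euclid on (57, 43):
57 = 1*43 + 14
43 = 3*14 + 1
14 = 14*1 + 0
Back-substitute:
1 = 43 − 3·14
1 = −3·57 + 4·43
442⁻¹ ≡ 4 (mod 57), so k ≡ 4·19 ≡ 19 (mod 57).
x = 166 + 442·19 = 8564.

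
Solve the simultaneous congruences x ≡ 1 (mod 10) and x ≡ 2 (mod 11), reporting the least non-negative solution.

101

Write x = 1 + 10·k. Then 10·k ≡ 2 − 1 ≡ 1 (mod 11).
Need 10⁻¹ mod 11. Extended Euclid on (11, 10):
11 = 1*10 + 1
10 = 10*1 + 0
Back-substitute:
1 = 11 − 10
10⁻¹ ≡ 10 (mod 11), so k ≡ 10·1 ≡ 10 (mod 11).
x = 1 + 10·10 = 101.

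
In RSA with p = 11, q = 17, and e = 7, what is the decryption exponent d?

23

φ(n) = (p−1)(q−1) = 10·16 = 160.
Need d with 7·d ≡ 1 (mod 160). Apply the extended Euclidean algorithm:
160 = 22*7 + 6
7 = 1*6 + 1
6 = 6*1 + 0
Back-substitute:
1 = 7 − 6
1 = −160 + 23·7
So 7·23 ≡ 1 (mod 160), hence d = 23.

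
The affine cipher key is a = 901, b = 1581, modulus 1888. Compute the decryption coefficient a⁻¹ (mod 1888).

gcd(1888, 901) by repeated division:
1888 = 2*901 + 86
901 = 10*86 + 41
86 = 2*41 + 4
41 = 10*4 + 1
4 = 4*1 + 0
gcd = 1, so the inverse exists. Back-substitute:
1 = 41 − 10·4
1 = −10·86 + 21·41
1 = 21·901 − 220·86
1 = −220·1888 + 461·901
So 901·461 ≡ 1 (mod 1888).

461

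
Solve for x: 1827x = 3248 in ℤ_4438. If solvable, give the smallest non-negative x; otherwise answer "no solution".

First find gcd(1827, 4438):
4438 = 2×1827 + 784
1827 = 2×784 + 259
784 = 3×259 + 7
259 = 37×7 + 0
gcd = 7 and 7 | 3248, so solutions exist. Divide through by 7: 261x ≡ 464 (mod 634).
Now find 261⁻¹ mod 634:
634 = 2·261 + 112
261 = 2·112 + 37
112 = 3·37 + 1
37 = 37·1 + 0
Back-substitute:
1 = 112 − 3·37
1 = −3·261 + 7·112
1 = 7·634 − 17·261
So 261·(-17) ≡ 1 (mod 634), i.e. 261⁻¹ ≡ 617.
Then x ≡ 617·464 ≡ 354 (mod 634); the smallest non-negative solution is x = 354.

354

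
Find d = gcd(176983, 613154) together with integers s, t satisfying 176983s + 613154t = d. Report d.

Apply Euclid's algorithm to 613154 and 176983:
613154 = 3·176983 + 82205
176983 = 2·82205 + 12573
82205 = 6·12573 + 6767
12573 = 1·6767 + 5806
6767 = 1·5806 + 961
5806 = 6·961 + 40
961 = 24·40 + 1
40 = 40·1 + 0
gcd(176983, 613154) = 1.
Working backward:
1 = 961 − 24·40
1 = −24·5806 + 145·961
1 = 145·6767 − 169·5806
1 = −169·12573 + 314·6767
1 = 314·82205 − 2053·12573
1 = −2053·176983 + 4420·82205
1 = 4420·613154 − 15313·176983
So 1 = (4420)·613154 + (-15313)·176983.

1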